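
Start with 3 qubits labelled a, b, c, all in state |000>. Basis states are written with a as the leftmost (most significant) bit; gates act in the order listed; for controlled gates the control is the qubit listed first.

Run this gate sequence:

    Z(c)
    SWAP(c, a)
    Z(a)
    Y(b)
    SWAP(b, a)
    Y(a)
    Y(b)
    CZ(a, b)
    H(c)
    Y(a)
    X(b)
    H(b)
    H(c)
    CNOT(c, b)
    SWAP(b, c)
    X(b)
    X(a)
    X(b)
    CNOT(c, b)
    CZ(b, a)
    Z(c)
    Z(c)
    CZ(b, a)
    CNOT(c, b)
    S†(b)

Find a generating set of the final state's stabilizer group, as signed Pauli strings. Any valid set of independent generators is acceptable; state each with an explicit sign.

The final state is stabilized by the group generated by +IIX, +ZII, +IZI; other independent generating sets are equally valid. Key observation: the block from step 19 through step 24 cancels to the identity and can be dropped.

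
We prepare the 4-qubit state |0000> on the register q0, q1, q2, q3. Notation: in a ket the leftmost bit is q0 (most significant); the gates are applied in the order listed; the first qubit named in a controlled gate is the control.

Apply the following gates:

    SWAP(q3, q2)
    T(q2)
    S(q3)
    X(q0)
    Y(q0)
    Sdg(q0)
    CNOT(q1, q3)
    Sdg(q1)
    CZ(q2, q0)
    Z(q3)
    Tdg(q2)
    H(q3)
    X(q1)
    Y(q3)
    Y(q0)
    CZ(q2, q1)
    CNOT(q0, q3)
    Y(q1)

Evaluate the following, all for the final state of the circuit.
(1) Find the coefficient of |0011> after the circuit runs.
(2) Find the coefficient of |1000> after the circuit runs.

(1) The amplitude on |0011> is 0.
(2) |1000> carries amplitude sqrt(2)/2 in the final state.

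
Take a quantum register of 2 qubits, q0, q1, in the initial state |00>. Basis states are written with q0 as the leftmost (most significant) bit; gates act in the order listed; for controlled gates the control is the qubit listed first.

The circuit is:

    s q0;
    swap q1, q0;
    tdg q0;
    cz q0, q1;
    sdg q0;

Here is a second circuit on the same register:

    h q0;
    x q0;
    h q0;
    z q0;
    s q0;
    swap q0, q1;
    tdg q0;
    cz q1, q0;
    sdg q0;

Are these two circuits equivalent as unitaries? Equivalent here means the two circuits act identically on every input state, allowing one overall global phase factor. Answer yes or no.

Yes, they are equivalent — the unitaries differ by at most a global phase.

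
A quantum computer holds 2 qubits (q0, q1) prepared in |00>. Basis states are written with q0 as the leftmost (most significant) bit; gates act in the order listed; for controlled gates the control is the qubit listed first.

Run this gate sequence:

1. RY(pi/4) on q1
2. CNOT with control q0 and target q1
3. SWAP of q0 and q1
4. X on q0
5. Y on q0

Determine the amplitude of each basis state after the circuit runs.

The resulting statevector has amplitude -I*sqrt(sqrt(2) + 2)/2 on |00>, 0 on |01>, I*sqrt(2 - sqrt(2))/2 on |10>, 0 on |11>.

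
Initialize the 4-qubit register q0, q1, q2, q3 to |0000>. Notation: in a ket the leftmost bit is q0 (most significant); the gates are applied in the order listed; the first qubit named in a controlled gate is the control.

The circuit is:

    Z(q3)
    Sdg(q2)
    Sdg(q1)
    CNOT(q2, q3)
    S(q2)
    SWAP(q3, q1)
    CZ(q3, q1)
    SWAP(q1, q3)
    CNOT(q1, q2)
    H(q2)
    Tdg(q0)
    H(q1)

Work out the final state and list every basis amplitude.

The final amplitudes are 1/2 on |0000>, 1/2 on |0010>, 1/2 on |0100>, 1/2 on |0110>, and 0 on every other basis state.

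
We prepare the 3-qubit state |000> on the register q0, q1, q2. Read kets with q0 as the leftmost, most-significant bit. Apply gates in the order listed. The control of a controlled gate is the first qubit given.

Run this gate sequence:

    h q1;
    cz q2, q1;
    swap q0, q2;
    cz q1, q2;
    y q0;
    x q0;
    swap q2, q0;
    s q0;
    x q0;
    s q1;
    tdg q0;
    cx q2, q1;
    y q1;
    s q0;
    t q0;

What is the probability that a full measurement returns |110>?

Outcome |110> occurs with probability 1/2.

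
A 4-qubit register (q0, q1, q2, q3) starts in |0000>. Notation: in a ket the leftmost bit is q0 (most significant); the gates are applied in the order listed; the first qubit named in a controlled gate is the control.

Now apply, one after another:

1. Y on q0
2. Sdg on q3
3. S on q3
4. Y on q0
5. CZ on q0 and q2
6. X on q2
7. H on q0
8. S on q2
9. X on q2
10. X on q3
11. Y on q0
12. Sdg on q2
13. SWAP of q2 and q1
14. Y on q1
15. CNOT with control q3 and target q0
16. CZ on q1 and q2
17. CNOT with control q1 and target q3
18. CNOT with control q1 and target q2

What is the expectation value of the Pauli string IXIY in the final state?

The observable IXIY averages to 0.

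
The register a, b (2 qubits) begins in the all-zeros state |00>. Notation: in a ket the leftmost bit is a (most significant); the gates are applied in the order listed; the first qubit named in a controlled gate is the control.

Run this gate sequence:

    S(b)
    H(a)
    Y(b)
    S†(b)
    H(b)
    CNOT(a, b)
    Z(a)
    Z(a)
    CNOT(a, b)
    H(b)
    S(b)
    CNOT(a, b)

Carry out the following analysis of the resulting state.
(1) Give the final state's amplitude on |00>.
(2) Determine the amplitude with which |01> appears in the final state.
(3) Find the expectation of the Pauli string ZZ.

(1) The amplitude on |00> is 0. Key observation: gates 4-11 undo each other exactly, leaving only the rest of the circuit to track.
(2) The final state's coefficient on |01> equals sqrt(2)*I/2.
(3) The observable ZZ averages to -1.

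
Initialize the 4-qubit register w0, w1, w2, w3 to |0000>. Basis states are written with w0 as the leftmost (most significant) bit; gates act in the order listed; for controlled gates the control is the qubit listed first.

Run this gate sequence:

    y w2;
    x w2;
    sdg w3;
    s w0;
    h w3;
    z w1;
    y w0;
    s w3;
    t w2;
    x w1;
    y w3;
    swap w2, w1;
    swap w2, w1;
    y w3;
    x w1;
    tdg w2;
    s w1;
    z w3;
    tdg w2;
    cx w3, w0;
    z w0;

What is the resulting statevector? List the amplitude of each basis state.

The resulting statevector has amplitude sqrt(2)*I/2 on |0001>, sqrt(2)/2 on |1000>, and 0 on every other basis state.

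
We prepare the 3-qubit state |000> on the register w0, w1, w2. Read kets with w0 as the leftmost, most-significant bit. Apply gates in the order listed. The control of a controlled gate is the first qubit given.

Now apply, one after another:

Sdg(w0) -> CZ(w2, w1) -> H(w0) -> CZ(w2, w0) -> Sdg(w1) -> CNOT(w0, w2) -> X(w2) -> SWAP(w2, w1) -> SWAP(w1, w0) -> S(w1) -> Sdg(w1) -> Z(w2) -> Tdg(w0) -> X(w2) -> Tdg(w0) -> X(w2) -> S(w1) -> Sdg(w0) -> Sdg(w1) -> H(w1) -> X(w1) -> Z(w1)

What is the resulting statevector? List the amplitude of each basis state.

The final amplitudes are -1/2 on |000>, 0 on |001>, -1/2 on |010>, 0 on |011>, -1/2 on |100>, 0 on |101>, 1/2 on |110>, 0 on |111>.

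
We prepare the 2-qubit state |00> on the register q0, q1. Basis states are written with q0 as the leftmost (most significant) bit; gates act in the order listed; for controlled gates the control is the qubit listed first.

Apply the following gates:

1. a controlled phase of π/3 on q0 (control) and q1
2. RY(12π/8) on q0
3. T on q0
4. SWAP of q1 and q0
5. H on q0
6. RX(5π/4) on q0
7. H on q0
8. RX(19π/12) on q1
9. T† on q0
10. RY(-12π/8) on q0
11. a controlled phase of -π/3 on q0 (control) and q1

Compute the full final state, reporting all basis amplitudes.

The final amplitudes are sqrt(3)/8 - sqrt(6)*exp(3*I*pi/4)/16 - sqrt(2)*exp(I*pi/4)/16 - sqrt(2)*exp(3*I*pi/4)/16 + exp(3*I*pi/4)/8 + sqrt(2)*(1 + I)/16 + sqrt(6)*exp(I*pi/4)/16 + I/8 + sqrt(6)*(-1 + I)/16 + sqrt(3)*exp(I*pi/4)/8 on |00>, -sqrt(3)/8 - sqrt(3)*exp(I*pi/4)/8 - I/8 - sqrt(6)*exp(3*I*pi/4)/16 - exp(3*I*pi/4)/8 - sqrt(2)*exp(I*pi/4)/16 - sqrt(2)*exp(3*I*pi/4)/16 + sqrt(2)*(1 + I)/16 + sqrt(6)*exp(I*pi/4)/16 - sqrt(6)*(1 - I)/16 on |01>, sqrt(3)/8 - sqrt(6)*exp(3*I*pi/4)/16 - sqrt(2)*exp(I*pi/4)/16 - sqrt(2)*exp(3*I*pi/4)/16 + exp(3*I*pi/4)/8 + sqrt(2)*(1 + I)/16 + sqrt(6)*exp(I*pi/4)/16 + I/8 + sqrt(6)*(-1 + I)/16 + sqrt(3)*exp(I*pi/4)/8 on |10>, -sqrt(3)*I*sqrt(1/2 - sqrt(2)/4)*sqrt(sqrt(2)/4 + 1/2)*exp(-I*pi/12)/4 - I*exp(-I*pi/12)/8 - sqrt(2)*I*exp(-I*pi/12)/16 + sqrt(1/2 - sqrt(2)/4)*sqrt(sqrt(2)/4 + 1/2)*exp(-I*pi/3)/4 - I*exp(-I*pi/3)/8 + sqrt(6)*exp(-I*pi/12)/16 - sqrt(1/2 - sqrt(2)/4)*sqrt(sqrt(2)/4 + 1/2)*exp(-I*pi/12)/4 + sqrt(2)*I*exp(-I*pi/3)/16 - sqrt(3)*exp(-I*pi/12)/8 + sqrt(3)*I*sqrt(1/2 - sqrt(2)/4)*sqrt(sqrt(2)/4 + 1/2)*exp(-I*pi/3)/4 - sqrt(6)*exp(-I*pi/3)/16 - sqrt(3)*exp(-I*pi/3)/8 on |11>.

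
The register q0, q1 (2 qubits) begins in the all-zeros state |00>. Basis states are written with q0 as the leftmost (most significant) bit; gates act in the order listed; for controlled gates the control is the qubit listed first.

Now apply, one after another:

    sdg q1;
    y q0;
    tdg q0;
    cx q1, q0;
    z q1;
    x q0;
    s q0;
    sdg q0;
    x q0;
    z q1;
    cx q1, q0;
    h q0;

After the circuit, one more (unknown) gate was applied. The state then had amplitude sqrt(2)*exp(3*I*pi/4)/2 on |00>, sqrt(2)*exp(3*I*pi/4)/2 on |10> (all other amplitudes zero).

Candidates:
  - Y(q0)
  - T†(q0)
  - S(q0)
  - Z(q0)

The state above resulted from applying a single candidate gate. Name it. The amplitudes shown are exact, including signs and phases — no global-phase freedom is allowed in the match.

The unique candidate consistent with the amplitudes is Y(q0). Key observation: steps 4-11 multiply out to the identity, so the circuit reduces to the remaining gates.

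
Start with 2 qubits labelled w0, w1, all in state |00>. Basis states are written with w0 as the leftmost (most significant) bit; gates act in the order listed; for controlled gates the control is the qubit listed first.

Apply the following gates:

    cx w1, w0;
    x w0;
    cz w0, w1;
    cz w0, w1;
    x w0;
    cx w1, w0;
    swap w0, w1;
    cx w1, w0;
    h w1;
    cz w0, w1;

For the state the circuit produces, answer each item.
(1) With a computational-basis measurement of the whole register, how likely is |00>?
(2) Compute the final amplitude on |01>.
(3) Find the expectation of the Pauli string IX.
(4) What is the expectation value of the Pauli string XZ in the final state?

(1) The probability of measuring |00> is 1/2. Key observation: gates 1-6 undo each other exactly, leaving only the rest of the circuit to track.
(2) The amplitude on |01> is sqrt(2)/2.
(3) In the final state, IX has expectation 1.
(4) In the final state, XZ has expectation 0.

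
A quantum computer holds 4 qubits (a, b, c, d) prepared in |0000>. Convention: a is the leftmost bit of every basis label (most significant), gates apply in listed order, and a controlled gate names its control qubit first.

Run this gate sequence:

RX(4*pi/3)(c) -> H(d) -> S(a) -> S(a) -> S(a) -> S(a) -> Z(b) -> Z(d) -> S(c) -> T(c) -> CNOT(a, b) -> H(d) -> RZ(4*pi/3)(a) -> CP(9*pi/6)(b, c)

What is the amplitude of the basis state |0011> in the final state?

|0011> carries amplitude -sqrt(3)*exp(7*I*pi/12)/2 in the final state.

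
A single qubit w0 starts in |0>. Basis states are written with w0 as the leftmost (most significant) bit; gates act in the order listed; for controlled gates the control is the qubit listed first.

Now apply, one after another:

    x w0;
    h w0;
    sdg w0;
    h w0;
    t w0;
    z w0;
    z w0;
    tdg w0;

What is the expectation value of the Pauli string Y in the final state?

In the final state, Y has expectation -1. Key observation: gates 5-8 undo each other exactly, leaving only the rest of the circuit to track.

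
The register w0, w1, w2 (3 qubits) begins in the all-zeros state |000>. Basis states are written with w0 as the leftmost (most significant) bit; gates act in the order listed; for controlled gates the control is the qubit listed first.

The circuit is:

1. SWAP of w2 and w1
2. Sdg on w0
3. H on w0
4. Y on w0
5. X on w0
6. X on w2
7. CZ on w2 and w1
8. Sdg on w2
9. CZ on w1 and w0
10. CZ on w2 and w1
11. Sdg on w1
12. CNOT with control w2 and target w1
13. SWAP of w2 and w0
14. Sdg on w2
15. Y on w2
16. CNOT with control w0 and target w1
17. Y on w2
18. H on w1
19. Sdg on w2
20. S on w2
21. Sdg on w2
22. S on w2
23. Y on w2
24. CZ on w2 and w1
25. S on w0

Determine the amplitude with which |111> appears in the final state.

The amplitude on |111> is 1/2. Key observation: the block from step 19 through step 22 cancels to the identity and can be dropped.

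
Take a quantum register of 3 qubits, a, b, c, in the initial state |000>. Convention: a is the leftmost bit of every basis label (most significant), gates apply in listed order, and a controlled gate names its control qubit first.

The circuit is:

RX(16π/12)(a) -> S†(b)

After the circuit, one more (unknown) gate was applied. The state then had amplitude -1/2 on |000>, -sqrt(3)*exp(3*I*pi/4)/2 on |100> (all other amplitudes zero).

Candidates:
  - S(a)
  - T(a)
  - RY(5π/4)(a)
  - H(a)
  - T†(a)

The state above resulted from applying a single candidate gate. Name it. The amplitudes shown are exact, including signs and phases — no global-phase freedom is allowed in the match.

The applied gate was T(a).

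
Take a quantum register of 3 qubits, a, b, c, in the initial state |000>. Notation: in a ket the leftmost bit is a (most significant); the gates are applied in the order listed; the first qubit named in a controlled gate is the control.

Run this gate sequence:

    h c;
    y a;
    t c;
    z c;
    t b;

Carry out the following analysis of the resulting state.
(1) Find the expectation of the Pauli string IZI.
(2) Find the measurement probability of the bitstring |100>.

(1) The expectation value of IZI is 1.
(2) A full measurement returns |100> with probability 1/2.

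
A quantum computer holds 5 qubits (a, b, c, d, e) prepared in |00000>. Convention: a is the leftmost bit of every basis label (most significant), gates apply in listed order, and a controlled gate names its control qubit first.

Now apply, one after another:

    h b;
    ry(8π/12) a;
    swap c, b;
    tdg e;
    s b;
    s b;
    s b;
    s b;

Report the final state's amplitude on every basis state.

After the circuit, the state carries amplitude sqrt(2)/4 on |00000>, sqrt(2)/4 on |00100>, sqrt(6)/4 on |10000>, sqrt(6)/4 on |10100>, and 0 on every other basis state. Key observation: gates 5-8 undo each other exactly, leaving only the rest of the circuit to track.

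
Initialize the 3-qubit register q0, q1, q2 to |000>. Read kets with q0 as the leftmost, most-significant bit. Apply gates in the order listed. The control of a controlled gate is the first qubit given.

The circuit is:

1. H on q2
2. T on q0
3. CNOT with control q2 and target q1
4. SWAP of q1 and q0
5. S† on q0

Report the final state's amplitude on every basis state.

The final amplitudes are sqrt(2)/2 on |000>, -sqrt(2)*I/2 on |101>, and 0 on every other basis state.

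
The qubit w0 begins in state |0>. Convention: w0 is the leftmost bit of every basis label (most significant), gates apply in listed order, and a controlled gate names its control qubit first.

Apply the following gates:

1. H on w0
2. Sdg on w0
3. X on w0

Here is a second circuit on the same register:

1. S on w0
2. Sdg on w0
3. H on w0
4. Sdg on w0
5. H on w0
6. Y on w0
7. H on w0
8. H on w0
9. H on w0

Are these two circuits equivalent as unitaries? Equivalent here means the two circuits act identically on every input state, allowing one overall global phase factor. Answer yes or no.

No: there is an input state on which the two circuits produce genuinely different outputs (not merely differing by a phase).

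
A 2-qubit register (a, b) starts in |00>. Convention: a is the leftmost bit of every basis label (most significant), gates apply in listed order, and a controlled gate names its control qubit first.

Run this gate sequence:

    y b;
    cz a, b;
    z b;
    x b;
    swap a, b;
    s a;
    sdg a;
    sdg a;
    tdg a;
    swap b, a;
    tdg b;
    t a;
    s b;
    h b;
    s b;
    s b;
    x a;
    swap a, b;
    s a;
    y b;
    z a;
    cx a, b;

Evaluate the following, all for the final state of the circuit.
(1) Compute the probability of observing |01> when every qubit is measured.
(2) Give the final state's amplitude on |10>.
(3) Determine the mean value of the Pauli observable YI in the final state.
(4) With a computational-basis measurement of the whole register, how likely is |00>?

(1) The probability of measuring |01> is 0. Key observation: gates 6-7 undo each other exactly, leaving only the rest of the circuit to track.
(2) The final state's coefficient on |10> equals 0.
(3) The expectation value of YI is 0.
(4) The probability of measuring |00> is 1/2.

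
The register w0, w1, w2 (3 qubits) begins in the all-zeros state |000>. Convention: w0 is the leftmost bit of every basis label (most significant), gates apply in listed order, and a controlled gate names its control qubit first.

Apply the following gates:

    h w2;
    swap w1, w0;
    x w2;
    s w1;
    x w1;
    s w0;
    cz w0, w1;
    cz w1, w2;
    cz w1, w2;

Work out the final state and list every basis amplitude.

The final amplitudes are sqrt(2)/2 on |010>, sqrt(2)/2 on |011>, and 0 on every other basis state.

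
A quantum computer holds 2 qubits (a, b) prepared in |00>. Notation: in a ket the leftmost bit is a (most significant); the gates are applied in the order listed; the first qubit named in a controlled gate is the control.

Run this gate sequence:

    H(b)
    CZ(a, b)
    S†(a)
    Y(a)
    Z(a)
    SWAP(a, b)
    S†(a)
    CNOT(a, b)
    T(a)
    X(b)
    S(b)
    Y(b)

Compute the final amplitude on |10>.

The final state's coefficient on |10> equals -sqrt(2)*exp(I*pi/4)/2.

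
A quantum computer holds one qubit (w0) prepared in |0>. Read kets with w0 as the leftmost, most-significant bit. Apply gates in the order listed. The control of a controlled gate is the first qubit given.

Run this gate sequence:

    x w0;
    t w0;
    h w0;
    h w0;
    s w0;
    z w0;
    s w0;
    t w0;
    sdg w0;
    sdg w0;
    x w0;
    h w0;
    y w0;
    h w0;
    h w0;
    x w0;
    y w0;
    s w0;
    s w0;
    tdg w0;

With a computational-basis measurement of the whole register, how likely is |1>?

A full measurement returns |1> with probability 1/2.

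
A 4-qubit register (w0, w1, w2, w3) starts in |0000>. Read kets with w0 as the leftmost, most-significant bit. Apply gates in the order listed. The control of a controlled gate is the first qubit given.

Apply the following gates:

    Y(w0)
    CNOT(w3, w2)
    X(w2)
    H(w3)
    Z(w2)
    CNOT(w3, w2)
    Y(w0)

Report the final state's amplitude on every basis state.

The resulting statevector has amplitude -sqrt(2)/2 on |0001>, -sqrt(2)/2 on |0010>, and 0 on every other basis state.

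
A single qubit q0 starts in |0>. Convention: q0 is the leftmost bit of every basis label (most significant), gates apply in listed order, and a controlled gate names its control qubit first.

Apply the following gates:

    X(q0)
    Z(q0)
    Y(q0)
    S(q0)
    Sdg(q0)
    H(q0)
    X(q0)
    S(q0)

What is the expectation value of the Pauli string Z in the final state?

The expectation value of Z is 0. Key observation: steps 4-5 multiply out to the identity, so the circuit reduces to the remaining gates.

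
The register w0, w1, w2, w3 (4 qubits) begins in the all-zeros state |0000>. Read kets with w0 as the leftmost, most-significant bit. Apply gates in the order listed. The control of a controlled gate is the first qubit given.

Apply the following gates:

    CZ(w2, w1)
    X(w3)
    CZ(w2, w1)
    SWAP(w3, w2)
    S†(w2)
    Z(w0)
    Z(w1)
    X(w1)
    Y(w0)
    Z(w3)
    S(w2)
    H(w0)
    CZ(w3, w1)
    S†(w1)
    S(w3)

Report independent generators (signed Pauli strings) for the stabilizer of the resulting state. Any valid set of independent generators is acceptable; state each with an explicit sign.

The final state is stabilized by the group generated by -XIII, -IZII, -IIZI, +IIIZ; other independent generating sets are equally valid.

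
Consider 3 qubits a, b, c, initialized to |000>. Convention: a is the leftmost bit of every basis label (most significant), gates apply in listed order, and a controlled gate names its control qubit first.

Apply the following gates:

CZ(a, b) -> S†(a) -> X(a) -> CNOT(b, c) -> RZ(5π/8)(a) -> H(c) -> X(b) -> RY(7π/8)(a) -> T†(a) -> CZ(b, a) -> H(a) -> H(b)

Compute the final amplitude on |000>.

The final state's coefficient on |000> equals -sqrt(2)*exp(5*I*pi/16)*sin(7*pi/16)/4 - sqrt(2)*exp(I*pi/16)*cos(7*pi/16)/4.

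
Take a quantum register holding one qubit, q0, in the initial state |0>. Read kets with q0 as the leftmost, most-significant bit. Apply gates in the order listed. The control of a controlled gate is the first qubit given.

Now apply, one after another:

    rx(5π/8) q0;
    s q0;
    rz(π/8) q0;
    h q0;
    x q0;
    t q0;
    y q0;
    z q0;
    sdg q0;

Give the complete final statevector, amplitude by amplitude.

After the circuit, the state carries amplitude -sqrt(2)*I*exp(3*I*pi/16)*cos(5*pi/16)/2 - sqrt(2)*I*exp(5*I*pi/16)*sin(5*pi/16)/2 on |0>, -sqrt(2)*exp(-I*pi/16)*cos(5*pi/16)/2 + sqrt(2)*exp(I*pi/16)*sin(5*pi/16)/2 on |1>.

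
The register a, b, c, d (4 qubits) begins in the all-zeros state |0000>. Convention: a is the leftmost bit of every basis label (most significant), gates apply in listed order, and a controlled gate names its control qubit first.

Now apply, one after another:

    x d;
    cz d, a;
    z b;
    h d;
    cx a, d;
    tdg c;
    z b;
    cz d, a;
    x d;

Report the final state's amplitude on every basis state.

The final amplitudes are -sqrt(2)/2 on |0000>, sqrt(2)/2 on |0001>, and 0 on every other basis state.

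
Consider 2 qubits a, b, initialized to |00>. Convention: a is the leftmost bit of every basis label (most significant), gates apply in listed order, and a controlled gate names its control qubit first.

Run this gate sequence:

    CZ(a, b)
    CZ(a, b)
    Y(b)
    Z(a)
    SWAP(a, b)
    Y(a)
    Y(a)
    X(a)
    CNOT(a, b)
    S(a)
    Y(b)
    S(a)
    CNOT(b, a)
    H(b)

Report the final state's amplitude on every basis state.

After the circuit, the state carries amplitude 0 on |00>, 0 on |01>, -sqrt(2)/2 on |10>, sqrt(2)/2 on |11>.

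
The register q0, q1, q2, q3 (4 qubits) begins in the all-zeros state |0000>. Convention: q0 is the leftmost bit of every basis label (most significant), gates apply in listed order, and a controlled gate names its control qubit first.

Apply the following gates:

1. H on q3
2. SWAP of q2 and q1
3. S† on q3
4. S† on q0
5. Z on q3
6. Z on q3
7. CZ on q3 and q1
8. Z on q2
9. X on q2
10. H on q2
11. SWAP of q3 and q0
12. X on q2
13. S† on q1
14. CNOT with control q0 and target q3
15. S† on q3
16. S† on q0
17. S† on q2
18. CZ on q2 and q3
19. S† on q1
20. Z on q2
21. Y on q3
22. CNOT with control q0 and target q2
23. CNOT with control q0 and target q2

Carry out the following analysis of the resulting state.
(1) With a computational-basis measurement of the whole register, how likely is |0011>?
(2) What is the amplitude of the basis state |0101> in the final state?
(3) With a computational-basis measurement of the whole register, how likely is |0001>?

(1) The probability of measuring |0011> is 1/4.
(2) The final state's coefficient on |0101> equals 0.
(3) Outcome |0001> occurs with probability 1/4.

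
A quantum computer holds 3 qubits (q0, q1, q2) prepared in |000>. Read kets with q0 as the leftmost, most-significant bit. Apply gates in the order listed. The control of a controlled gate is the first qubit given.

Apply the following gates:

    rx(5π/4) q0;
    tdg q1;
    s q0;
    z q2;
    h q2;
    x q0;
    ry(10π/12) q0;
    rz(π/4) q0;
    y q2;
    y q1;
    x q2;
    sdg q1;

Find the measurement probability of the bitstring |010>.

Outcome |010> occurs with probability -sqrt(6)/16 + sqrt(2)/16 + 1/4.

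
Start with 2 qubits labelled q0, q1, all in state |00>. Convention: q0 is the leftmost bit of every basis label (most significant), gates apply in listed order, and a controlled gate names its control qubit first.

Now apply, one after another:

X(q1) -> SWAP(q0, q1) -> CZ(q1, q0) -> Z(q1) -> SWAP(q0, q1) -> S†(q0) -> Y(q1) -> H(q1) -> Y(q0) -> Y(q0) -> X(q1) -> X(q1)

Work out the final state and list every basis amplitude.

After the circuit, the state carries amplitude -sqrt(2)*I/2 on |00>, -sqrt(2)*I/2 on |01>, 0 on |10>, 0 on |11>.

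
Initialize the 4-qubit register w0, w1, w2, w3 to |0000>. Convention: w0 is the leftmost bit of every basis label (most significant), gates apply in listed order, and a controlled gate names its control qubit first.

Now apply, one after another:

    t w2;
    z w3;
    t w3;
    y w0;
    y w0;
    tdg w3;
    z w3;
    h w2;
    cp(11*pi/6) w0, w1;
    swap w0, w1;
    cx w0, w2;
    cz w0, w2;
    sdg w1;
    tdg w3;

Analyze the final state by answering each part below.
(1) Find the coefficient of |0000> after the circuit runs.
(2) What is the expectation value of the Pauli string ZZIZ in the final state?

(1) The amplitude on |0000> is sqrt(2)/2.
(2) The observable ZZIZ averages to 1.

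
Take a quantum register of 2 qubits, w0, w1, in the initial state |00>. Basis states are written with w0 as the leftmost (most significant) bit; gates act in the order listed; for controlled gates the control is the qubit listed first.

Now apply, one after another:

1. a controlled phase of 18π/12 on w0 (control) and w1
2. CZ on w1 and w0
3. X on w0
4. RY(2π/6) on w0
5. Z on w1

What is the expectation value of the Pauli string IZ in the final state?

The expectation value of IZ is 1.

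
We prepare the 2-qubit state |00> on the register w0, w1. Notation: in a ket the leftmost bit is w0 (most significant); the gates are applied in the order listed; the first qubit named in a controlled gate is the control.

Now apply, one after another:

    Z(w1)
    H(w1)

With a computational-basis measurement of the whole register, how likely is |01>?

Outcome |01> occurs with probability 1/2.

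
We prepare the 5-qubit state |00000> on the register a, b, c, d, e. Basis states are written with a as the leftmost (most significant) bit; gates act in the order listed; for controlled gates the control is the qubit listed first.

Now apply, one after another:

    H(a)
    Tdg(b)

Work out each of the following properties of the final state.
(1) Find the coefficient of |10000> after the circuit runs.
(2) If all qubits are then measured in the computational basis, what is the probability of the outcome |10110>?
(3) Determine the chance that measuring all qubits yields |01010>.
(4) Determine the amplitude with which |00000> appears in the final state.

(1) |10000> carries amplitude sqrt(2)/2 in the final state.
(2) Outcome |10110> occurs with probability 0.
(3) A full measurement returns |01010> with probability 0.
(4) |00000> carries amplitude sqrt(2)/2 in the final state.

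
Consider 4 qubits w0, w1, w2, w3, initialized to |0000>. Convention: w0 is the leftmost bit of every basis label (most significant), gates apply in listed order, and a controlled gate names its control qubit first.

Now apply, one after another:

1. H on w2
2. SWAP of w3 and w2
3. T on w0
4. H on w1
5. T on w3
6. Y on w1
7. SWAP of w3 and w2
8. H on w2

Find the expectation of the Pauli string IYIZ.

The expectation value of IYIZ is 0.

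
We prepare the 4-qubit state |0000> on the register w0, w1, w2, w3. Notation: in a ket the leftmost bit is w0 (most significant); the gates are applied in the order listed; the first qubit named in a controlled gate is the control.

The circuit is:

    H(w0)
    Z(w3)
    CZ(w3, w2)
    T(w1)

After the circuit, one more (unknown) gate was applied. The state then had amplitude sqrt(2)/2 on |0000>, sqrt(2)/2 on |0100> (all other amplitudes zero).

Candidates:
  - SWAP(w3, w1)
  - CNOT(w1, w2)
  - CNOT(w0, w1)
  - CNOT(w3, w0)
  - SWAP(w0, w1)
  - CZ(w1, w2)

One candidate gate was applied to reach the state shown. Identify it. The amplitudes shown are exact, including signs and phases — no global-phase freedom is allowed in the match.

The unique candidate consistent with the amplitudes is SWAP(w0, w1).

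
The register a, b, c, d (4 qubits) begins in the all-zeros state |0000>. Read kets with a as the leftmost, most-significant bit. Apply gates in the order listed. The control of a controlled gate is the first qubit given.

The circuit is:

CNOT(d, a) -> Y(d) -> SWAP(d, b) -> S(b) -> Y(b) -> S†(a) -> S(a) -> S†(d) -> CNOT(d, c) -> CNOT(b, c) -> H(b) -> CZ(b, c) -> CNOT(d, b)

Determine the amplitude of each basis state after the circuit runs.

The resulting statevector has amplitude sqrt(2)*I/2 on |0000>, sqrt(2)*I/2 on |0100>, and 0 on every other basis state.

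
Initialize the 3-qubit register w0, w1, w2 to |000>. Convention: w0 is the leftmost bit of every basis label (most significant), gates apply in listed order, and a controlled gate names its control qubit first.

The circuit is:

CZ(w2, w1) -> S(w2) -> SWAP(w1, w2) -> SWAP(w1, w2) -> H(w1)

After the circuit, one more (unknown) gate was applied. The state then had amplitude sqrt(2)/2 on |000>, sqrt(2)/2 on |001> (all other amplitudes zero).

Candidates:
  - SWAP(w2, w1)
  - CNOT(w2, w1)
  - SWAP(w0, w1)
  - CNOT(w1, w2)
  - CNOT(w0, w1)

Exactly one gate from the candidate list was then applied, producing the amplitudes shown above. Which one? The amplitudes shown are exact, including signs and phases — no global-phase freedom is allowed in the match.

The unique candidate consistent with the amplitudes is SWAP(w2, w1). Key observation: steps 3-4 multiply out to the identity, so the circuit reduces to the remaining gates.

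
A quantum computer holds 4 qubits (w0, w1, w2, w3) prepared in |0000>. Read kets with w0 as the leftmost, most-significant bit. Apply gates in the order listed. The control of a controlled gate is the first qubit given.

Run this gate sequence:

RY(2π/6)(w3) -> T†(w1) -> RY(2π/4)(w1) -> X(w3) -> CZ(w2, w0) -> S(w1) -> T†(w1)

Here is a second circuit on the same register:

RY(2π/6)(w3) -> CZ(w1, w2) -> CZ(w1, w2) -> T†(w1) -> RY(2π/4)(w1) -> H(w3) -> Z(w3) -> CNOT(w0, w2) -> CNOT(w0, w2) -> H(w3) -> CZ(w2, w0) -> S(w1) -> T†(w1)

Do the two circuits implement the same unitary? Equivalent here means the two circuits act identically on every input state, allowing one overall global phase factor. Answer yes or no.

Yes: on every input state the two circuits agree up to one overall phase factor.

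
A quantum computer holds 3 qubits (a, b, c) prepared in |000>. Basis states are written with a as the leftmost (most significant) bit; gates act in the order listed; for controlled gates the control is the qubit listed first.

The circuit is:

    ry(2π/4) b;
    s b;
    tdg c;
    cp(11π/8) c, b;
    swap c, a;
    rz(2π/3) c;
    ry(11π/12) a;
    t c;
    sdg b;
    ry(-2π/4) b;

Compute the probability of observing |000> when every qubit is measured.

The probability of measuring |000> is -sqrt(6)/8 - sqrt(2)/8 + 1/2.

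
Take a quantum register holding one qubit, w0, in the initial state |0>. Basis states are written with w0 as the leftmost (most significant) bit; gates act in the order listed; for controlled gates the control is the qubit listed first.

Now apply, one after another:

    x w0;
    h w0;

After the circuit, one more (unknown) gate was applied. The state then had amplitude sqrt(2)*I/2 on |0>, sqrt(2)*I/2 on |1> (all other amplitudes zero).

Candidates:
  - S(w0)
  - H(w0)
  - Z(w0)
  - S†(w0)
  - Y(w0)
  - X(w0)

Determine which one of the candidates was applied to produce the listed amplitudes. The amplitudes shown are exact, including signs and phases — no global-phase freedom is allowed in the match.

The applied gate was Y(w0).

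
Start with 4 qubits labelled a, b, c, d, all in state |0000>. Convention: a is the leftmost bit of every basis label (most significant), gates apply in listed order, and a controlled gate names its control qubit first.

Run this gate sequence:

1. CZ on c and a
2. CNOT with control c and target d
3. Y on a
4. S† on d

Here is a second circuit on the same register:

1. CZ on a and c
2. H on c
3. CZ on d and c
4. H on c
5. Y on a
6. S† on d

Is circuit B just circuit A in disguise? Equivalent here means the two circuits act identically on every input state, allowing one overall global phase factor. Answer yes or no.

No — the two circuits implement different unitaries, even allowing a global phase.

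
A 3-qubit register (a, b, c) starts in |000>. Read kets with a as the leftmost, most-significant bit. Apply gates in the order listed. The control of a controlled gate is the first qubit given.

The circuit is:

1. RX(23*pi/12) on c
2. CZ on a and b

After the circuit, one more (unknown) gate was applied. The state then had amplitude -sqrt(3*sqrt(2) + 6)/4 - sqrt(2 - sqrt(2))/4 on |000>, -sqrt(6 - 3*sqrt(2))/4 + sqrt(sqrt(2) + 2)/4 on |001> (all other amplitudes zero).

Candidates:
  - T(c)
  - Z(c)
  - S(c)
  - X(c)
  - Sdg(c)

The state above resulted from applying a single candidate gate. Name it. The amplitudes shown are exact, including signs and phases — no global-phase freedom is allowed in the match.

The unique candidate consistent with the amplitudes is S(c).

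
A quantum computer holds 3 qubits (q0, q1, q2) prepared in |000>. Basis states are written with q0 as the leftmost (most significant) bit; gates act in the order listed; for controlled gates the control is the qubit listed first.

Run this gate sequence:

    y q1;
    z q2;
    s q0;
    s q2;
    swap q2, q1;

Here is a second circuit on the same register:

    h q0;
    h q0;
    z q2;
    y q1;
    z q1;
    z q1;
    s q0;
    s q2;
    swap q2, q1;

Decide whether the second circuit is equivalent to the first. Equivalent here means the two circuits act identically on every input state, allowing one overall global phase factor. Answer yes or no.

Yes: on every input state the two circuits agree up to one overall phase factor.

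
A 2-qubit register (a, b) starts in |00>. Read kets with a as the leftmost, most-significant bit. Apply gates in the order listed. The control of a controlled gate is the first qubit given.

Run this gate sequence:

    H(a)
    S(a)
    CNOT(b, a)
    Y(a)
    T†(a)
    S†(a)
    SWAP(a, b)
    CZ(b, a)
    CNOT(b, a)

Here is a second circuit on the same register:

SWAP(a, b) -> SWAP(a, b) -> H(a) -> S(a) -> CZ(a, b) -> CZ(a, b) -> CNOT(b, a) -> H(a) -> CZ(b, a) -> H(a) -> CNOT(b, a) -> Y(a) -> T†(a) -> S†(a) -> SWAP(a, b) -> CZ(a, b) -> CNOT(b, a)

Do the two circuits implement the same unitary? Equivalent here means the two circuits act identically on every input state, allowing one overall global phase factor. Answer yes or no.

Yes, they are equivalent — the unitaries differ by at most a global phase.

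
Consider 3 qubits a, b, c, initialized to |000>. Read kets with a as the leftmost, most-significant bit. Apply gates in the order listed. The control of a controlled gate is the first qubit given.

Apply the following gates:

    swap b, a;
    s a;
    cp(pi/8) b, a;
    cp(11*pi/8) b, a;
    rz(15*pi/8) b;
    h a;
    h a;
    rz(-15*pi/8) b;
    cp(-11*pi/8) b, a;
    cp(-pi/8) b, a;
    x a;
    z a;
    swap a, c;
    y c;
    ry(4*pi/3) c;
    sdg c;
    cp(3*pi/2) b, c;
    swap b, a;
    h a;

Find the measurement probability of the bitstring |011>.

Outcome |011> occurs with probability 0.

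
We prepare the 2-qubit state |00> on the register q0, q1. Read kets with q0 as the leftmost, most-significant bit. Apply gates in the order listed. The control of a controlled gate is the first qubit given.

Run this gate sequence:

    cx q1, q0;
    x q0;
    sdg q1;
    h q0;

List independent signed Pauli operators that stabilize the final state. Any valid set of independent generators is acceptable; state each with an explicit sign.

One valid set of independent stabilizer generators is -XI, +IZ (any independent generating set of the same group is equally correct).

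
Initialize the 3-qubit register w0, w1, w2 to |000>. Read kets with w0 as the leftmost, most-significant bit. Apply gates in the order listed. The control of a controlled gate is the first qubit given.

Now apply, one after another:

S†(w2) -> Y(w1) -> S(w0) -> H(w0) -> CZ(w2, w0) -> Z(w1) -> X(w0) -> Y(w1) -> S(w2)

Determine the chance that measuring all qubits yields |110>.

A full measurement returns |110> with probability 0.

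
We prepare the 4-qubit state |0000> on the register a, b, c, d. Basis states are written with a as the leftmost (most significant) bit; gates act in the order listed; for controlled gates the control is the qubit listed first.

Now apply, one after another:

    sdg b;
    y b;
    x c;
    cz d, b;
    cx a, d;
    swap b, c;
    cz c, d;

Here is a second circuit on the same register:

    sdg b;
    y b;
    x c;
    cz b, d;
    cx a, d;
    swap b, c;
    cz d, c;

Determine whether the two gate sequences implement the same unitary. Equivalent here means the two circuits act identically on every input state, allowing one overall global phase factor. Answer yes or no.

Yes, they are equivalent — the unitaries differ by at most a global phase.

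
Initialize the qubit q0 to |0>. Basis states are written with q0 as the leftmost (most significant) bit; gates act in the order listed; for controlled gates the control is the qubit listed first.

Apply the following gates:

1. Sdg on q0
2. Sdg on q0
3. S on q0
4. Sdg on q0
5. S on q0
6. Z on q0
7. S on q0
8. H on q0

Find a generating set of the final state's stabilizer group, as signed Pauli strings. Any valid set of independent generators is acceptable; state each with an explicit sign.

The final state is stabilized by the group generated by +X; other independent generating sets are equally valid.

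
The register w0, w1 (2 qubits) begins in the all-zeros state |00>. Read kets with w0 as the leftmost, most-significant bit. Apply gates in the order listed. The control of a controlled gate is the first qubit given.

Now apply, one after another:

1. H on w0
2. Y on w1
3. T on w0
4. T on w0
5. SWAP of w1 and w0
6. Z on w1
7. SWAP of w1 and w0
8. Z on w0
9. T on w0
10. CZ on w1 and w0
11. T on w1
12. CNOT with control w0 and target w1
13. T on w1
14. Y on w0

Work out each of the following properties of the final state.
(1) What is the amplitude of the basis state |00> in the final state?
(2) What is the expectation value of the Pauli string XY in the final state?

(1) The final state's coefficient on |00> equals sqrt(2)/2.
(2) The expectation value of XY is -1.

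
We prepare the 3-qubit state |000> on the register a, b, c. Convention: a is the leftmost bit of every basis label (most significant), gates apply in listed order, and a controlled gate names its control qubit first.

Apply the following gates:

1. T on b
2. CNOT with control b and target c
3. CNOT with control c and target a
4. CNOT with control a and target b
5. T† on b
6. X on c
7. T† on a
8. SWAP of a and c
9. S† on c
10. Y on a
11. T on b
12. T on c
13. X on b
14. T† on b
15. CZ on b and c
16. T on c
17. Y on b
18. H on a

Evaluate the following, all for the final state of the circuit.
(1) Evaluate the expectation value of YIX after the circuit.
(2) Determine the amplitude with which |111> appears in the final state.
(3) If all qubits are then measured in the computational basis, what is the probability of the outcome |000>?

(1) The observable YIX averages to 0.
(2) The amplitude on |111> is 0.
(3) The probability of measuring |000> is 1/2.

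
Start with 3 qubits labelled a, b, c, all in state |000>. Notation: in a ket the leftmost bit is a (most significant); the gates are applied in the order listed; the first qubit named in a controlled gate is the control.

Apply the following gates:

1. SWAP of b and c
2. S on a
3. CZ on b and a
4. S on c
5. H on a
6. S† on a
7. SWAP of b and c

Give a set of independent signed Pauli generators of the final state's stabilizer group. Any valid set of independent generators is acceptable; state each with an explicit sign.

The final state is stabilized by the group generated by -YII, +IZI, +IIZ; other independent generating sets are equally valid.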